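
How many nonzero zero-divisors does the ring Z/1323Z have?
In Z/1323Z each nonzero element is either a unit (gcd with 1323 is 1) or a zero-divisor (gcd > 1). The number of units is φ(1323): factorise 1323 = 3^3 · 7^2, so φ(1323) = (3^3 − 3^2) · (7^2 − 7^1) = 18 · 42 = 756. The nonzero elements number 1323 − 1 = 1322. Hence the nonzero zero-divisors number 1322 − 756 = 566.

Final answer: Z/1323Z has 566 nonzero zero-divisors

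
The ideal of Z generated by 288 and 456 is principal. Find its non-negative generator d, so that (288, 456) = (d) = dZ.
In the PID Z, (a, b) is generated by gcd(a, b). Compute gcd(456, 288) with the extended Euclidean algorithm, tracking rows (r, s, t) with s·456 + t·288 = r:
  row A: (456, 1, 0)   [1·456 + 0·288 = 456]
  row B: (288, 0, 1)   [0·456 + 1·288 = 288]
  456 = 1·288 + 168   → row C = row A − 1·row B = (168, 1, −1)   [check: 1·456 − 1·288 = 168]
  288 = 1·168 + 120   → row D = row B − 1·row C = (120, −1, 2)   [check: −1·456 + 2·288 = 120]
  168 = 1·120 + 48   → row E = row C − 1·row D = (48, 2, −3)   [check: 2·456 − 3·288 = 48]
  120 = 2·48 + 24   → row F = row D − 2·row E = (24, −5, 8)   [check: −5·456 + 8·288 = 24]
  48 = 2·24 + 0   → remainder 0, stop. gcd = 24 (last nonzero row F).
So gcd(288, 456) = 24, with Bézout identity −5·456 + 8·288 = 24. Containment (⊇): the Bézout identity exhibits 24 as an element of (288, 456), giving (24) ⊆ (288, 456). Containment (⊆): since 24 | 288 and 24 | 456 (288 = 24·12, 456 = 24·19), every Z-linear combination of 288 and 456 is divisible by 24, so (288, 456) ⊆ (24). Therefore (288, 456) = (24), d = 24.

Final answer: (288, 456) = (24); d = 24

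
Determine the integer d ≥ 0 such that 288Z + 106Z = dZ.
(288, 106) = (2); d = 2

In the PID Z, (a, b) is generated by gcd(a, b). Compute gcd(288, 106) with the extended Euclidean algorithm, tracking rows (r, s, t) with s·288 + t·106 = r:
  row A: (288, 1, 0)   [1·288 + 0·106 = 288]
  row B: (106, 0, 1)   [0·288 + 1·106 = 106]
  288 = 2·106 + 76   → row C = row A − 2·row B = (76, 1, −2)   [check: 1·288 − 2·106 = 76]
  106 = 1·76 + 30   → row D = row B − 1·row C = (30, −1, 3)   [check: −1·288 + 3·106 = 30]
  76 = 2·30 + 16   → row E = row C − 2·row D = (16, 3, −8)   [check: 3·288 − 8·106 = 16]
  30 = 1·16 + 14   → row F = row D − 1·row E = (14, −4, 11)   [check: −4·288 + 11·106 = 14]
  16 = 1·14 + 2   → row G = row E − 1·row F = (2, 7, −19)   [check: 7·288 − 19·106 = 2]
  14 = 7·2 + 0   → remainder 0, stop. gcd = 2 (last nonzero row G).
So gcd(288, 106) = 2, with Bézout identity 7·288 − 19·106 = 2. Containment (⊇): the Bézout identity exhibits 2 as an element of (288, 106), giving (2) ⊆ (288, 106). Containment (⊆): since 2 | 288 and 2 | 106 (288 = 2·144, 106 = 2·53), every Z-linear combination of 288 and 106 is divisible by 2, so (288, 106) ⊆ (2). Therefore (288, 106) = (2), d = 2.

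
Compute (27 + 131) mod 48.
Reduce the summands first: 131 ≡ 35 (mod 48), so 27 + 131 ≡ 27 + 35 (mod 48). 27 + 35 = 62; 62 = 1·48 + 14, so (27 + 131) mod 48 = 14.

Final answer: 14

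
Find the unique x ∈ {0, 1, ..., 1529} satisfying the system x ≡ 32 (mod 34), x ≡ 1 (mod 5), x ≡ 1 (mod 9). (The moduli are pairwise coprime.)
x ≡ 406 (mod 1530); the representative in [0, 1530) is 406

The moduli 34, 5, 9 are pairwise coprime, so by the CRT there is a unique solution mod 34·5·9 = 1530.
Solve by successive substitution. Start with x ≡ 32 (mod 34).
  Combine with x ≡ 1 (mod 5): write x = 32 + 34·t and require 32 + 34·t ≡ 1 (mod 5), i.e. 34·t ≡ 1 − 32 ≡ 4 (mod 5). Since 34^(−1) ≡ 4 (mod 5) (34 ≡ 4 (mod 5)), t ≡ 4·4 ≡ 1 (mod 5). So x ≡ 32 + 34·1 = 66 (mod 170).
  Combine with x ≡ 1 (mod 9): write x = 66 + 170·t and require 66 + 170·t ≡ 1 (mod 9), i.e. 170·t ≡ 1 − 66 ≡ 7 (mod 9). Since 170^(−1) ≡ 8 (mod 9) (170 ≡ 8 (mod 9)), t ≡ 8·7 ≡ 2 (mod 9). So x ≡ 66 + 170·2 = 406 (mod 1530).
Unique solution in [0, 1530): x = 406.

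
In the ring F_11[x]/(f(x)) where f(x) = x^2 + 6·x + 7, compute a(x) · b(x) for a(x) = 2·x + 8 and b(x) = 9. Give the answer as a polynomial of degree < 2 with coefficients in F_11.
a · b ≡ 7·x + 6 (mod f(x))

Multiply as integer polynomials: a · b = 18·x + 72. Reducing coefficients mod 11: a · b ≡ 7·x + 6. This already has degree < 2, so no reduction by f is needed. Hence a · b ≡ 7·x + 6 in F_11[x]/(f).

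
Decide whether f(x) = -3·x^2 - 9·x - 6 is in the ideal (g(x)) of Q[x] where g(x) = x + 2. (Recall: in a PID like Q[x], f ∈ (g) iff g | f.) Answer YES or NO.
YES

In Q[x] the ideal (g) consists of all multiples of g, so f ∈ (g) iff g | f, i.e. iff the remainder of f on division by g is 0. Divide f by g (g is monic, so eliminate the leading term of the running remainder at each step):
  leading term -3·x^2: subtract (-3·x)·g(x) = -3·x^2 - 6·x, leaving -3·x - 6
  leading term -3·x: subtract (-3)·g(x) = -3·x - 6, leaving 0
The remainder is 0, so f(x) = g(x) · h(x) with h(x) = -3·x - 3. Hence g | f, i.e. f ∈ (g).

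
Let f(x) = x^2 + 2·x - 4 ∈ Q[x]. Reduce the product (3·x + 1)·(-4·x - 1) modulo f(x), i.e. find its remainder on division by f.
First multiply in Q[x] without reducing: a · b = -12·x^2 - 7·x - 1. Now divide by f(x) = x^2 + 2·x - 4, eliminating the leading term at each step:
  leading term -12·x^2: subtract (-12)·f(x) = -12·x^2 - 24·x + 48, leaving 17·x - 49
The degree is now < 2, so this is the remainder. Hence a · b ≡ 17·x - 49 in Q[x]/(f).

Final answer: a · b ≡ 17·x - 49 (mod f(x))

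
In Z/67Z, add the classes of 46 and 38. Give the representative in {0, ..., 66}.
17

Both summands are already reduced mod 67. 46 + 38 = 84; 84 = 1·67 + 17, so (46 + 38) mod 67 = 17.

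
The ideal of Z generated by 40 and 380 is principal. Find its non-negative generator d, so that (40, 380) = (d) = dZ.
In the PID Z, (a, b) is generated by gcd(a, b). Compute gcd(380, 40) with the extended Euclidean algorithm, tracking rows (r, s, t) with s·380 + t·40 = r:
  row A: (380, 1, 0)   [1·380 + 0·40 = 380]
  row B: (40, 0, 1)   [0·380 + 1·40 = 40]
  380 = 9·40 + 20   → row C = row A − 9·row B = (20, 1, −9)   [check: 1·380 − 9·40 = 20]
  40 = 2·20 + 0   → remainder 0, stop. gcd = 20 (last nonzero row C).
So gcd(40, 380) = 20, with Bézout identity 1·380 − 9·40 = 20. Containment (⊇): the Bézout identity exhibits 20 as an element of (40, 380), giving (20) ⊆ (40, 380). Containment (⊆): since 20 | 40 and 20 | 380 (40 = 20·2, 380 = 20·19), every Z-linear combination of 40 and 380 is divisible by 20, so (40, 380) ⊆ (20). Therefore (40, 380) = (20), d = 20.

Final answer: (40, 380) = (20); d = 20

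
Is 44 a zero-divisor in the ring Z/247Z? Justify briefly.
gcd(44, 247) = 1, so 44 is a unit in Z/247Z (it has a multiplicative inverse). A unit cannot be a zero-divisor: if 44·b ≡ 0 then multiplying both sides by 44^(−1) gives b ≡ 0. So 44 is not a zero-divisor.

Final answer: NO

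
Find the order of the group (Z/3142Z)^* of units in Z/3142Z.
(Z/3142Z)^* consists of the classes a with gcd(a, 3142) = 1, so its order is φ(3142). φ is multiplicative, with φ(p^e) = p^e − p^(e−1). Factorise 3142 = 2 · 1571. Then
  φ(3142) = (2 − 1) · (1571 − 1) = 1 · 1570 = 1570.
Thus |(Z/3142Z)^*| = 1570.

Final answer: |(Z/3142Z)^*| = 1570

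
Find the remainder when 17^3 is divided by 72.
Use repeated squaring. Binary(3) = 11. Walk through the bits of the exponent 3 left-to-right: at each bit after the leading one, square the running value, then multiply by 17 if the bit is 1 (always reducing mod 72):
  bit 1 = 1 (leading): start with 17.
  bit 2 = 1: square 17^2 = 289 ≡ 1; bit is 1, so multiply 1·17 = 17 (mod 72).
Final value: 17^3 ≡ 17 (mod 72).

Final answer: 17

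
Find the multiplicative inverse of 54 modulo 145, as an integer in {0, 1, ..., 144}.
54^(−1) ≡ 94 (mod 145)

Apply the extended Euclidean algorithm to (145, 54), tracking rows (r, s, t) with s·145 + t·54 = r. Each division r_prev = q·r_cur + r_new produces the new row as (previous row) − q·(current row):
  row A: (145, 1, 0)   [1·145 + 0·54 = 145]
  row B: (54, 0, 1)   [0·145 + 1·54 = 54]
  145 = 2·54 + 37   → row C = row A − 2·row B = (37, 1, −2)   [check: 1·145 − 2·54 = 37]
  54 = 1·37 + 17   → row D = row B − 1·row C = (17, −1, 3)   [check: −1·145 + 3·54 = 17]
  37 = 2·17 + 3   → row E = row C − 2·row D = (3, 3, −8)   [check: 3·145 − 8·54 = 3]
  17 = 5·3 + 2   → row F = row D − 5·row E = (2, −16, 43)   [check: −16·145 + 43·54 = 2]
  3 = 1·2 + 1   → row G = row E − 1·row F = (1, 19, −51)   [check: 19·145 − 51·54 = 1]
  2 = 2·1 + 0   → remainder 0, stop. gcd = 1 (last nonzero row G).
The gcd is 1, so 54 is invertible mod 145. The last nonzero row gives 19·145 − 51·54 = 1, so t = −51. So 54^(−1) ≡ −51 ≡ 94 (mod 145). Verify: 54 · 94 = 5076 ≡ 1 (mod 145). ✓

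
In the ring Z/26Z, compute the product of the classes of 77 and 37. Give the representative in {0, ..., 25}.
Reduce the factors first: 77 ≡ 25, 37 ≡ 11 (mod 26), so 77 · 37 ≡ 25 · 11 (mod 26). 25 · 11 = 275. Dividing by 26: 275 = 10·26 + 15. So (77 · 37) mod 26 = 15.

Final answer: 15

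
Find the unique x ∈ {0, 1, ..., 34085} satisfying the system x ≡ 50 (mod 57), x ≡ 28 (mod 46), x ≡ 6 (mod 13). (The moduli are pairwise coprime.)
x ≡ 5180 (mod 34086); the representative in [0, 34086) is 5180

The moduli 57, 46, 13 are pairwise coprime, so by the CRT there is a unique solution mod 57·46·13 = 34086.
Solve by successive substitution. Start with x ≡ 50 (mod 57).
  Combine with x ≡ 28 (mod 46): write x = 50 + 57·t and require 50 + 57·t ≡ 28 (mod 46), i.e. 57·t ≡ 28 − 50 ≡ 24 (mod 46). Since 57^(−1) ≡ 21 (mod 46) (57 ≡ 11 (mod 46)), t ≡ 21·24 ≡ 44 (mod 46). So x ≡ 50 + 57·44 = 2558 (mod 2622).
  Combine with x ≡ 6 (mod 13): write x = 2558 + 2622·t and require 2558 + 2622·t ≡ 6 (mod 13), i.e. 2622·t ≡ 6 − 2558 ≡ 9 (mod 13). Since 2622^(−1) ≡ 3 (mod 13) (2622 ≡ 9 (mod 13)), t ≡ 3·9 ≡ 1 (mod 13). So x ≡ 2558 + 2622·1 = 5180 (mod 34086).
Unique solution in [0, 34086): x = 5180.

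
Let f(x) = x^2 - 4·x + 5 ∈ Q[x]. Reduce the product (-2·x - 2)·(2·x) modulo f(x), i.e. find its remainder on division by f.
First multiply in Q[x] without reducing: a · b = -4·x^2 - 4·x. Now divide by f(x) = x^2 - 4·x + 5, eliminating the leading term at each step:
  leading term -4·x^2: subtract (-4)·f(x) = -4·x^2 + 16·x - 20, leaving 20 - 20·x
The degree is now < 2, so this is the remainder. Hence a · b ≡ 20 - 20·x in Q[x]/(f).

Final answer: a · b ≡ 20 - 20·x (mod f(x))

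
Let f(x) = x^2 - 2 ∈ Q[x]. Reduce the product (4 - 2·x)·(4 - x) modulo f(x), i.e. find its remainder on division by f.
First multiply in Q[x] without reducing: a · b = 2·x^2 - 12·x + 16. Now divide by f(x) = x^2 - 2, eliminating the leading term at each step:
  leading term 2·x^2: subtract (2)·f(x) = 2·x^2 - 4, leaving 20 - 12·x
The degree is now < 2, so this is the remainder. Hence a · b ≡ 20 - 12·x in Q[x]/(f).

Final answer: a · b ≡ 20 - 12·x (mod f(x))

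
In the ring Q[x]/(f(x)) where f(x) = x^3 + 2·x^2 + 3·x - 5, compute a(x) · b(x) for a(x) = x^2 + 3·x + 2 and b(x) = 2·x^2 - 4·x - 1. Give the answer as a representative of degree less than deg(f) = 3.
First multiply in Q[x] without reducing: a · b = 2·x^4 + 2·x^3 - 9·x^2 - 11·x - 2. Now divide by f(x) = x^3 + 2·x^2 + 3·x - 5, eliminating the leading term at each step:
  leading term 2·x^4: subtract (2·x)·f(x) = 2·x^4 + 4·x^3 + 6·x^2 - 10·x, leaving -2·x^3 - 15·x^2 - x - 2
  leading term -2·x^3: subtract (-2)·f(x) = -2·x^3 - 4·x^2 - 6·x + 10, leaving -11·x^2 + 5·x - 12
The degree is now < 3, so this is the remainder. Hence a · b ≡ -11·x^2 + 5·x - 12 in Q[x]/(f).

Final answer: a · b ≡ -11·x^2 + 5·x - 12 (mod f(x))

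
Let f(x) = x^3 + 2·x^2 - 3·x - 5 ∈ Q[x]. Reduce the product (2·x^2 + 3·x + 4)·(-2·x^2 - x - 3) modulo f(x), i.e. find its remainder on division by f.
First multiply in Q[x] without reducing: a · b = -4·x^4 - 8·x^3 - 17·x^2 - 13·x - 12. Now divide by f(x) = x^3 + 2·x^2 - 3·x - 5, eliminating the leading term at each step:
  leading term -4·x^4: subtract (-4·x)·f(x) = -4·x^4 - 8·x^3 + 12·x^2 + 20·x, leaving -29·x^2 - 33·x - 12
The degree is now < 3, so this is the remainder. Hence a · b ≡ -29·x^2 - 33·x - 12 in Q[x]/(f).

Final answer: a · b ≡ -29·x^2 - 33·x - 12 (mod f(x))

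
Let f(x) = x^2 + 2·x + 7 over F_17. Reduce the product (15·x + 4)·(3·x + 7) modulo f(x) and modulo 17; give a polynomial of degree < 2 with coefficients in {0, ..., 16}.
a · b ≡ 10·x + 2 (mod f(x))

Multiply as integer polynomials: a · b = 45·x^2 + 117·x + 28. Reducing coefficients mod 17: a · b ≡ 11·x^2 + 15·x + 11. Now divide by f(x) = x^2 + 2·x + 7 in F_17[x], eliminating the leading term at each step:
  leading term 11·x^2: subtract (11)·f(x) = 11·x^2 + 5·x + 9, leaving 10·x + 2 (coefficients mod 17)
The degree is now < 2, so this is the remainder. Hence a · b ≡ 10·x + 2 in F_17[x]/(f).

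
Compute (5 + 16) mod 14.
Reduce the summands first: 16 ≡ 2 (mod 14), so 5 + 16 ≡ 5 + 2 (mod 14). 5 + 2 = 7; 7 = 0·14 + 7, so (5 + 16) mod 14 = 7.

Final answer: 7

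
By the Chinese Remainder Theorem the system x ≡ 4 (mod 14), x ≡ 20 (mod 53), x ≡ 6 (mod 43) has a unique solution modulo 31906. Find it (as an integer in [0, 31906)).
x ≡ 13164 (mod 31906); the representative in [0, 31906) is 13164

The moduli 14, 53, 43 are pairwise coprime, so by the CRT there is a unique solution mod 14·53·43 = 31906.
Solve by successive substitution. Start with x ≡ 4 (mod 14).
  Combine with x ≡ 20 (mod 53): write x = 4 + 14·t and require 4 + 14·t ≡ 20 (mod 53), i.e. 14·t ≡ 20 − 4 ≡ 16 (mod 53). Since 14^(−1) ≡ 19 (mod 53), t ≡ 19·16 ≡ 39 (mod 53). So x ≡ 4 + 14·39 = 550 (mod 742).
  Combine with x ≡ 6 (mod 43): write x = 550 + 742·t and require 550 + 742·t ≡ 6 (mod 43), i.e. 742·t ≡ 6 − 550 ≡ 15 (mod 43). Since 742^(−1) ≡ 4 (mod 43) (742 ≡ 11 (mod 43)), t ≡ 4·15 ≡ 17 (mod 43). So x ≡ 550 + 742·17 = 13164 (mod 31906).
Unique solution in [0, 31906): x = 13164.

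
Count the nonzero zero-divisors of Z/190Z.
Z/190Z has 117 nonzero zero-divisors

In Z/190Z each nonzero element is either a unit (gcd with 190 is 1) or a zero-divisor (gcd > 1). The number of units is φ(190): factorise 190 = 2 · 5 · 19, so φ(190) = (2 − 1) · (5 − 1) · (19 − 1) = 1 · 4 · 18 = 72. The nonzero elements number 190 − 1 = 189. Hence the nonzero zero-divisors number 189 − 72 = 117.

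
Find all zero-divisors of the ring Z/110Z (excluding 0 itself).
nonzero zero-divisors of Z/110Z = {2, 4, 5, 6, 8, 10, 11, 12, 14, 15, 16, 18, 20, 22, 24, 25, 26, 28, 30, 32, 33, 34, 35, 36, 38, 40, 42, 44, 45, 46, 48, 50, 52, 54, 55, 56, 58, 60, 62, 64, 65, 66, 68, 70, 72, 74, 75, 76, 77, 78, 80, 82, 84, 85, 86, 88, 90, 92, 94, 95, 96, 98, 99, 100, 102, 104, 105, 106, 108}

An element a ∈ Z/110Z (with a ≠ 0) is a zero-divisor iff gcd(a, 110) > 1 (because a is a unit precisely when gcd(a, n) = 1, and in Z/nZ every nonzero, non-unit element is a zero-divisor). Scan a = 1, ..., 109 and keep those with gcd(a, 110) > 1:
  gcd(2, 110) = 2, gcd(4, 110) = 2, gcd(5, 110) = 5, gcd(6, 110) = 2, gcd(8, 110) = 2, gcd(10, 110) = 10, gcd(11, 110) = 11, gcd(12, 110) = 2, gcd(14, 110) = 2, gcd(15, 110) = 5, gcd(16, 110) = 2, gcd(18, 110) = 2, gcd(20, 110) = 10, gcd(22, 110) = 22, gcd(24, 110) = 2, gcd(25, 110) = 5, gcd(26, 110) = 2, gcd(28, 110) = 2, gcd(30, 110) = 10, gcd(32, 110) = 2, gcd(33, 110) = 11, gcd(34, 110) = 2, gcd(35, 110) = 5, gcd(36, 110) = 2, gcd(38, 110) = 2, gcd(40, 110) = 10, gcd(42, 110) = 2, gcd(44, 110) = 22, gcd(45, 110) = 5, gcd(46, 110) = 2, gcd(48, 110) = 2, gcd(50, 110) = 10, gcd(52, 110) = 2, gcd(54, 110) = 2, gcd(55, 110) = 55, gcd(56, 110) = 2, gcd(58, 110) = 2, gcd(60, 110) = 10, gcd(62, 110) = 2, gcd(64, 110) = 2, gcd(65, 110) = 5, gcd(66, 110) = 22, gcd(68, 110) = 2, gcd(70, 110) = 10, gcd(72, 110) = 2, gcd(74, 110) = 2, gcd(75, 110) = 5, gcd(76, 110) = 2, gcd(77, 110) = 11, gcd(78, 110) = 2, gcd(80, 110) = 10, gcd(82, 110) = 2, gcd(84, 110) = 2, gcd(85, 110) = 5, gcd(86, 110) = 2, gcd(88, 110) = 22, gcd(90, 110) = 10, gcd(92, 110) = 2, gcd(94, 110) = 2, gcd(95, 110) = 5, gcd(96, 110) = 2, gcd(98, 110) = 2, gcd(99, 110) = 11, gcd(100, 110) = 10, gcd(102, 110) = 2, gcd(104, 110) = 2, gcd(105, 110) = 5, gcd(106, 110) = 2, gcd(108, 110) = 2.
All other a ∈ {1, ..., 109} have gcd(a, 110) = 1 and are units. So the nonzero zero-divisors are exactly the 69 values of a appearing in this scan.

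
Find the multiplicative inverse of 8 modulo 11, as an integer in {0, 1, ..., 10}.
8^(−1) ≡ 7 (mod 11)

Apply the extended Euclidean algorithm to (11, 8), tracking rows (r, s, t) with s·11 + t·8 = r. Each division r_prev = q·r_cur + r_new produces the new row as (previous row) − q·(current row):
  row A: (11, 1, 0)   [1·11 + 0·8 = 11]
  row B: (8, 0, 1)   [0·11 + 1·8 = 8]
  11 = 1·8 + 3   → row C = row A − 1·row B = (3, 1, −1)   [check: 1·11 − 1·8 = 3]
  8 = 2·3 + 2   → row D = row B − 2·row C = (2, −2, 3)   [check: −2·11 + 3·8 = 2]
  3 = 1·2 + 1   → row E = row C − 1·row D = (1, 3, −4)   [check: 3·11 − 4·8 = 1]
  2 = 2·1 + 0   → remainder 0, stop. gcd = 1 (last nonzero row E).
The gcd is 1, so 8 is invertible mod 11. The last nonzero row gives 3·11 − 4·8 = 1, so t = −4. So 8^(−1) ≡ −4 ≡ 7 (mod 11). Verify: 8 · 7 = 56 ≡ 1 (mod 11). ✓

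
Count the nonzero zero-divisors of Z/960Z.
Z/960Z has 703 nonzero zero-divisors

In Z/960Z each nonzero element is either a unit (gcd with 960 is 1) or a zero-divisor (gcd > 1). The number of units is φ(960): factorise 960 = 2^6 · 3 · 5, so φ(960) = (2^6 − 2^5) · (3 − 1) · (5 − 1) = 32 · 2 · 4 = 256. The nonzero elements number 960 − 1 = 959. Hence the nonzero zero-divisors number 959 − 256 = 703.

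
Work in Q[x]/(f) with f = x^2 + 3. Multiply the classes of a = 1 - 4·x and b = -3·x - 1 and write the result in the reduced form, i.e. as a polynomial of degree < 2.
a · b ≡ x - 37 (mod f(x))

First multiply in Q[x] without reducing: a · b = 12·x^2 + x - 1. Now divide by f(x) = x^2 + 3, eliminating the leading term at each step:
  leading term 12·x^2: subtract (12)·f(x) = 12·x^2 + 36, leaving x - 37
The degree is now < 2, so this is the remainder. Hence a · b ≡ x - 37 in Q[x]/(f).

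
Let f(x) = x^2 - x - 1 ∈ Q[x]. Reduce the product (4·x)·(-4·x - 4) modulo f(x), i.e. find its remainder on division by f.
a · b ≡ -32·x - 16 (mod f(x))

First multiply in Q[x] without reducing: a · b = -16·x^2 - 16·x. Now divide by f(x) = x^2 - x - 1, eliminating the leading term at each step:
  leading term -16·x^2: subtract (-16)·f(x) = -16·x^2 + 16·x + 16, leaving -32·x - 16
The degree is now < 2, so this is the remainder. Hence a · b ≡ -32·x - 16 in Q[x]/(f).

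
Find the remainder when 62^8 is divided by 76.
4

Use repeated squaring. Binary(8) = 1000. Walk through the bits of the exponent 8 left-to-right: at each bit after the leading one, square the running value, then multiply by 62 if the bit is 1 (always reducing mod 76):
  bit 1 = 1 (leading): start with 62.
  bit 2 = 0: square 62^2 = 3844 ≡ 44 (mod 76).
  bit 3 = 0: square 44^2 = 1936 ≡ 36 (mod 76).
  bit 4 = 0: square 36^2 = 1296 ≡ 4 (mod 76).
Final value: 62^8 ≡ 4 (mod 76).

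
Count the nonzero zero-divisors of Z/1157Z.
In Z/1157Z each nonzero element is either a unit (gcd with 1157 is 1) or a zero-divisor (gcd > 1). The number of units is φ(1157): factorise 1157 = 13 · 89, so φ(1157) = (13 − 1) · (89 − 1) = 12 · 88 = 1056. The nonzero elements number 1157 − 1 = 1156. Hence the nonzero zero-divisors number 1156 − 1056 = 100.

Final answer: Z/1157Z has 100 nonzero zero-divisors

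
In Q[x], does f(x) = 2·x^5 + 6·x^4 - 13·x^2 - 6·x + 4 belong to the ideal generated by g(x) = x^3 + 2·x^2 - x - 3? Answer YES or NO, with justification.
NO

In Q[x] the ideal (g) consists of all multiples of g, so f ∈ (g) iff g | f, i.e. iff the remainder of f on division by g is 0. Divide f by g (g is monic, so eliminate the leading term of the running remainder at each step):
  leading term 2·x^5: subtract (2·x^2)·g(x) = 2·x^5 + 4·x^4 - 2·x^3 - 6·x^2, leaving 2·x^4 + 2·x^3 - 7·x^2 - 6·x + 4
  leading term 2·x^4: subtract (2·x)·g(x) = 2·x^4 + 4·x^3 - 2·x^2 - 6·x, leaving -2·x^3 - 5·x^2 + 4
  leading term -2·x^3: subtract (-2)·g(x) = -2·x^3 - 4·x^2 + 2·x + 6, leaving -x^2 - 2·x - 2
The remainder r(x) = -x^2 - 2·x - 2 ≠ 0 (and deg r < deg g), so g ∤ f, i.e. f ∉ (g).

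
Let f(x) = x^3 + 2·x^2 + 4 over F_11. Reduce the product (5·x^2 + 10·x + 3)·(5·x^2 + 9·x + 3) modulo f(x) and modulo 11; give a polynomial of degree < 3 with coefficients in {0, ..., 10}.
a · b ≡ 8·x^2 + x + 5 (mod f(x))

Multiply as integer polynomials: a · b = 25·x^4 + 95·x^3 + 120·x^2 + 57·x + 9. Reducing coefficients mod 11: a · b ≡ 3·x^4 + 7·x^3 + 10·x^2 + 2·x + 9. Now divide by f(x) = x^3 + 2·x^2 + 4 in F_11[x], eliminating the leading term at each step:
  leading term 3·x^4: subtract (3·x)·f(x) = 3·x^4 + 6·x^3 + x, leaving x^3 + 10·x^2 + x + 9 (coefficients mod 11)
  leading term x^3: subtract (1)·f(x) = x^3 + 2·x^2 + 4, leaving 8·x^2 + x + 5 (coefficients mod 11)
The degree is now < 3, so this is the remainder. Hence a · b ≡ 8·x^2 + x + 5 in F_11[x]/(f).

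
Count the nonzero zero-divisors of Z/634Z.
In Z/634Z each nonzero element is either a unit (gcd with 634 is 1) or a zero-divisor (gcd > 1). The number of units is φ(634): factorise 634 = 2 · 317, so φ(634) = (2 − 1) · (317 − 1) = 1 · 316 = 316. The nonzero elements number 634 − 1 = 633. Hence the nonzero zero-divisors number 633 − 316 = 317.

Final answer: Z/634Z has 317 nonzero zero-divisors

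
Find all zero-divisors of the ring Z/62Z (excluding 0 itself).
An element a ∈ Z/62Z (with a ≠ 0) is a zero-divisor iff gcd(a, 62) > 1 (because a is a unit precisely when gcd(a, n) = 1, and in Z/nZ every nonzero, non-unit element is a zero-divisor). Scan a = 1, ..., 61 and keep those with gcd(a, 62) > 1:
  gcd(2, 62) = 2, gcd(4, 62) = 2, gcd(6, 62) = 2, gcd(8, 62) = 2, gcd(10, 62) = 2, gcd(12, 62) = 2, gcd(14, 62) = 2, gcd(16, 62) = 2, gcd(18, 62) = 2, gcd(20, 62) = 2, gcd(22, 62) = 2, gcd(24, 62) = 2, gcd(26, 62) = 2, gcd(28, 62) = 2, gcd(30, 62) = 2, gcd(31, 62) = 31, gcd(32, 62) = 2, gcd(34, 62) = 2, gcd(36, 62) = 2, gcd(38, 62) = 2, gcd(40, 62) = 2, gcd(42, 62) = 2, gcd(44, 62) = 2, gcd(46, 62) = 2, gcd(48, 62) = 2, gcd(50, 62) = 2, gcd(52, 62) = 2, gcd(54, 62) = 2, gcd(56, 62) = 2, gcd(58, 62) = 2, gcd(60, 62) = 2.
All other a ∈ {1, ..., 61} have gcd(a, 62) = 1 and are units. So the nonzero zero-divisors are exactly the 31 values of a appearing in this scan.

Final answer: nonzero zero-divisors of Z/62Z = {2, 4, 6, 8, 10, 12, 14, 16, 18, 20, 22, 24, 26, 28, 30, 31, 32, 34, 36, 38, 40, 42, 44, 46, 48, 50, 52, 54, 56, 58, 60}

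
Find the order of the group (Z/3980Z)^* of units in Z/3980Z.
|(Z/3980Z)^*| = 1584

(Z/3980Z)^* consists of the classes a with gcd(a, 3980) = 1, so its order is φ(3980). φ is multiplicative, with φ(p^e) = p^e − p^(e−1). Factorise 3980 = 2^2 · 5 · 199. Then
  φ(3980) = (2^2 − 2^1) · (5 − 1) · (199 − 1) = 2 · 4 · 198 = 1584.
Thus |(Z/3980Z)^*| = 1584.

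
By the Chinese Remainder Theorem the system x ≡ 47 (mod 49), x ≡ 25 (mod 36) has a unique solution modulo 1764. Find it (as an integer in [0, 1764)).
x ≡ 1321 (mod 1764); the representative in [0, 1764) is 1321

The moduli 49, 36 are pairwise coprime, so by the CRT there is a unique solution mod 49·36 = 1764.
Solve by successive substitution. Start with x ≡ 47 (mod 49).
  Combine with x ≡ 25 (mod 36): write x = 47 + 49·t and require 47 + 49·t ≡ 25 (mod 36), i.e. 49·t ≡ 25 − 47 ≡ 14 (mod 36). Since 49^(−1) ≡ 25 (mod 36) (49 ≡ 13 (mod 36)), t ≡ 25·14 ≡ 26 (mod 36). So x ≡ 47 + 49·26 = 1321 (mod 1764).
Unique solution in [0, 1764): x = 1321.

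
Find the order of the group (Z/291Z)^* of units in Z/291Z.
(Z/291Z)^* consists of the classes a with gcd(a, 291) = 1, so its order is φ(291). φ is multiplicative, with φ(p^e) = p^e − p^(e−1). Factorise 291 = 3 · 97. Then
  φ(291) = (3 − 1) · (97 − 1) = 2 · 96 = 192.
Thus |(Z/291Z)^*| = 192.

Final answer: |(Z/291Z)^*| = 192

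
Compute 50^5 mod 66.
32

Use repeated squaring. Binary(5) = 101. Walk through the bits of the exponent 5 left-to-right: at each bit after the leading one, square the running value, then multiply by 50 if the bit is 1 (always reducing mod 66):
  bit 1 = 1 (leading): start with 50.
  bit 2 = 0: square 50^2 = 2500 ≡ 58 (mod 66).
  bit 3 = 1: square 58^2 = 3364 ≡ 64; bit is 1, so multiply 64·50 = 3200 ≡ 32 (mod 66).
Final value: 50^5 ≡ 32 (mod 66).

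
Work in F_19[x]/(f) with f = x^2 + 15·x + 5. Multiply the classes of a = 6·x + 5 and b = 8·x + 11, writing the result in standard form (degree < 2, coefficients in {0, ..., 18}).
a · b ≡ 13·x + 5 (mod f(x))

Multiply as integer polynomials: a · b = 48·x^2 + 106·x + 55. Reducing coefficients mod 19: a · b ≡ 10·x^2 + 11·x + 17. Now divide by f(x) = x^2 + 15·x + 5 in F_19[x], eliminating the leading term at each step:
  leading term 10·x^2: subtract (10)·f(x) = 10·x^2 + 17·x + 12, leaving 13·x + 5 (coefficients mod 19)
The degree is now < 2, so this is the remainder. Hence a · b ≡ 13·x + 5 in F_19[x]/(f).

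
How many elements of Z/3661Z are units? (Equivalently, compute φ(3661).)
An element a ∈ Z/3661Z is a unit iff gcd(a, 3661) = 1, so the number of units is φ(3661). φ is multiplicative, with φ(p^e) = p^e − p^(e−1). Factorise 3661 = 7 · 523. Then
  φ(3661) = (7 − 1) · (523 − 1) = 6 · 522 = 3132.

Final answer: Z/3661Z has φ(3661) = 3132 units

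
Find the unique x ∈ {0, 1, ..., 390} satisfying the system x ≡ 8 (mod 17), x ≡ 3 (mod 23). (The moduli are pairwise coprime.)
x ≡ 348 (mod 391); the representative in [0, 391) is 348

The moduli 17, 23 are pairwise coprime, so by the CRT there is a unique solution mod 17·23 = 391.
Solve by successive substitution. Start with x ≡ 8 (mod 17).
  Combine with x ≡ 3 (mod 23): write x = 8 + 17·t and require 8 + 17·t ≡ 3 (mod 23), i.e. 17·t ≡ 3 − 8 ≡ 18 (mod 23). Since 17^(−1) ≡ 19 (mod 23), t ≡ 19·18 ≡ 20 (mod 23). So x ≡ 8 + 17·20 = 348 (mod 391).
Unique solution in [0, 391): x = 348.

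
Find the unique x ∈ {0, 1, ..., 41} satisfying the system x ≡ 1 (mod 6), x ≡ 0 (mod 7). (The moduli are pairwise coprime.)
The moduli 6, 7 are pairwise coprime, so by the CRT there is a unique solution mod 6·7 = 42.
Solve by successive substitution. Start with x ≡ 1 (mod 6).
  Combine with x ≡ 0 (mod 7): write x = 1 + 6·t and require 1 + 6·t ≡ 0 (mod 7), i.e. 6·t ≡ 0 − 1 ≡ 6 (mod 7). Since 6^(−1) ≡ 6 (mod 7), t ≡ 6·6 ≡ 1 (mod 7). So x ≡ 1 + 6·1 = 7 (mod 42).
Unique solution in [0, 42): x = 7.

Final answer: x ≡ 7 (mod 42); the representative in [0, 42) is 7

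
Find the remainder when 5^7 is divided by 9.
5

Use repeated squaring. Binary(7) = 111. Walk through the bits of the exponent 7 left-to-right: at each bit after the leading one, square the running value, then multiply by 5 if the bit is 1 (always reducing mod 9):
  bit 1 = 1 (leading): start with 5.
  bit 2 = 1: square 5^2 = 25 ≡ 7; bit is 1, so multiply 7·5 = 35 ≡ 8 (mod 9).
  bit 3 = 1: square 8^2 = 64 ≡ 1; bit is 1, so multiply 1·5 = 5 (mod 9).
Final value: 5^7 ≡ 5 (mod 9).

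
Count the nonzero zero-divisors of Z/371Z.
In Z/371Z each nonzero element is either a unit (gcd with 371 is 1) or a zero-divisor (gcd > 1). The number of units is φ(371): factorise 371 = 7 · 53, so φ(371) = (7 − 1) · (53 − 1) = 6 · 52 = 312. The nonzero elements number 371 − 1 = 370. Hence the nonzero zero-divisors number 370 − 312 = 58.

Final answer: Z/371Z has 58 nonzero zero-divisors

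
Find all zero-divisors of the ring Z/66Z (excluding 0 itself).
nonzero zero-divisors of Z/66Z = {2, 3, 4, 6, 8, 9, 10, 11, 12, 14, 15, 16, 18, 20, 21, 22, 24, 26, 27, 28, 30, 32, 33, 34, 36, 38, 39, 40, 42, 44, 45, 46, 48, 50, 51, 52, 54, 55, 56, 57, 58, 60, 62, 63, 64}

An element a ∈ Z/66Z (with a ≠ 0) is a zero-divisor iff gcd(a, 66) > 1 (because a is a unit precisely when gcd(a, n) = 1, and in Z/nZ every nonzero, non-unit element is a zero-divisor). Scan a = 1, ..., 65 and keep those with gcd(a, 66) > 1:
  gcd(2, 66) = 2, gcd(3, 66) = 3, gcd(4, 66) = 2, gcd(6, 66) = 6, gcd(8, 66) = 2, gcd(9, 66) = 3, gcd(10, 66) = 2, gcd(11, 66) = 11, gcd(12, 66) = 6, gcd(14, 66) = 2, gcd(15, 66) = 3, gcd(16, 66) = 2, gcd(18, 66) = 6, gcd(20, 66) = 2, gcd(21, 66) = 3, gcd(22, 66) = 22, gcd(24, 66) = 6, gcd(26, 66) = 2, gcd(27, 66) = 3, gcd(28, 66) = 2, gcd(30, 66) = 6, gcd(32, 66) = 2, gcd(33, 66) = 33, gcd(34, 66) = 2, gcd(36, 66) = 6, gcd(38, 66) = 2, gcd(39, 66) = 3, gcd(40, 66) = 2, gcd(42, 66) = 6, gcd(44, 66) = 22, gcd(45, 66) = 3, gcd(46, 66) = 2, gcd(48, 66) = 6, gcd(50, 66) = 2, gcd(51, 66) = 3, gcd(52, 66) = 2, gcd(54, 66) = 6, gcd(55, 66) = 11, gcd(56, 66) = 2, gcd(57, 66) = 3, gcd(58, 66) = 2, gcd(60, 66) = 6, gcd(62, 66) = 2, gcd(63, 66) = 3, gcd(64, 66) = 2.
All other a ∈ {1, ..., 65} have gcd(a, 66) = 1 and are units. So the nonzero zero-divisors are exactly the 45 values of a appearing in this scan.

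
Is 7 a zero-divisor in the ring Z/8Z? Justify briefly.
gcd(7, 8) = 1, so 7 is a unit in Z/8Z (it has a multiplicative inverse). A unit cannot be a zero-divisor: if 7·b ≡ 0 then multiplying both sides by 7^(−1) gives b ≡ 0. So 7 is not a zero-divisor.

Final answer: NO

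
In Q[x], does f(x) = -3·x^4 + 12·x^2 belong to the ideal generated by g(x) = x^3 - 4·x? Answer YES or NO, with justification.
YES

In Q[x] the ideal (g) consists of all multiples of g, so f ∈ (g) iff g | f, i.e. iff the remainder of f on division by g is 0. Divide f by g (g is monic, so eliminate the leading term of the running remainder at each step):
  leading term -3·x^4: subtract (-3·x)·g(x) = -3·x^4 + 12·x^2, leaving 0
The remainder is 0, so f(x) = g(x) · h(x) with h(x) = -3·x. Hence g | f, i.e. f ∈ (g).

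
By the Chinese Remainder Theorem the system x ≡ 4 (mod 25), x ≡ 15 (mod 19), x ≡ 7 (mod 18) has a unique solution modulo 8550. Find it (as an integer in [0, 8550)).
x ≡ 7729 (mod 8550); the representative in [0, 8550) is 7729

The moduli 25, 19, 18 are pairwise coprime, so by the CRT there is a unique solution mod 25·19·18 = 8550.
Solve by successive substitution. Start with x ≡ 4 (mod 25).
  Combine with x ≡ 15 (mod 19): write x = 4 + 25·t and require 4 + 25·t ≡ 15 (mod 19), i.e. 25·t ≡ 15 − 4 ≡ 11 (mod 19). Since 25^(−1) ≡ 16 (mod 19) (25 ≡ 6 (mod 19)), t ≡ 16·11 ≡ 5 (mod 19). So x ≡ 4 + 25·5 = 129 (mod 475).
  Combine with x ≡ 7 (mod 18): write x = 129 + 475·t and require 129 + 475·t ≡ 7 (mod 18), i.e. 475·t ≡ 7 − 129 ≡ 4 (mod 18). Since 475^(−1) ≡ 13 (mod 18) (475 ≡ 7 (mod 18)), t ≡ 13·4 ≡ 16 (mod 18). So x ≡ 129 + 475·16 = 7729 (mod 8550).
Unique solution in [0, 8550): x = 7729.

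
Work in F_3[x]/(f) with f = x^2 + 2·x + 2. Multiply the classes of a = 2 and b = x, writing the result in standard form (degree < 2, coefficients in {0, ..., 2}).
a · b ≡ 2·x (mod f(x))

Multiply as integer polynomials: a · b = 2·x. Reducing coefficients mod 3: a · b ≡ 2·x. This already has degree < 2, so no reduction by f is needed. Hence a · b ≡ 2·x in F_3[x]/(f).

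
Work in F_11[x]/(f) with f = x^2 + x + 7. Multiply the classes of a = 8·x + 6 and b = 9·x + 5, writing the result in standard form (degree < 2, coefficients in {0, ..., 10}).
a · b ≡ 10 (mod f(x))

Multiply as integer polynomials: a · b = 72·x^2 + 94·x + 30. Reducing coefficients mod 11: a · b ≡ 6·x^2 + 6·x + 8. Now divide by f(x) = x^2 + x + 7 in F_11[x], eliminating the leading term at each step:
  leading term 6·x^2: subtract (6)·f(x) = 6·x^2 + 6·x + 9, leaving 10 (coefficients mod 11)
The degree is now < 2, so this is the remainder. Hence a · b ≡ 10 in F_11[x]/(f).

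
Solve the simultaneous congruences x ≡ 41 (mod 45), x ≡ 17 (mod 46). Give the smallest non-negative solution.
The moduli 45, 46 are pairwise coprime, so by the CRT there is a unique solution mod 45·46 = 2070.
Solve by successive substitution. Start with x ≡ 41 (mod 45).
  Combine with x ≡ 17 (mod 46): write x = 41 + 45·t and require 41 + 45·t ≡ 17 (mod 46), i.e. 45·t ≡ 17 − 41 ≡ 22 (mod 46). Since 45^(−1) ≡ 45 (mod 46), t ≡ 45·22 ≡ 24 (mod 46). So x ≡ 41 + 45·24 = 1121 (mod 2070).
Unique solution in [0, 2070): x = 1121.

Final answer: x ≡ 1121 (mod 2070); the representative in [0, 2070) is 1121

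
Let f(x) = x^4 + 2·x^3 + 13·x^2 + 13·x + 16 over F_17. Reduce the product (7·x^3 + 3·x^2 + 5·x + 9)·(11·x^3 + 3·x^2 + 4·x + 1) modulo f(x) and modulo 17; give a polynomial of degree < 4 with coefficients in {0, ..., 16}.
Multiply as integer polynomials: a · b = 77·x^6 + 54·x^5 + 92·x^4 + 133·x^3 + 50·x^2 + 41·x + 9. Reducing coefficients mod 17: a · b ≡ 9·x^6 + 3·x^5 + 7·x^4 + 14·x^3 + 16·x^2 + 7·x + 9. Now divide by f(x) = x^4 + 2·x^3 + 13·x^2 + 13·x + 16 in F_17[x], eliminating the leading term at each step:
  leading term 9·x^6: subtract (9·x^2)·f(x) = 9·x^6 + x^5 + 15·x^4 + 15·x^3 + 8·x^2, leaving 2·x^5 + 9·x^4 + 16·x^3 + 8·x^2 + 7·x + 9 (coefficients mod 17)
  leading term 2·x^5: subtract (2·x)·f(x) = 2·x^5 + 4·x^4 + 9·x^3 + 9·x^2 + 15·x, leaving 5·x^4 + 7·x^3 + 16·x^2 + 9·x + 9 (coefficients mod 17)
  leading term 5·x^4: subtract (5)·f(x) = 5·x^4 + 10·x^3 + 14·x^2 + 14·x + 12, leaving 14·x^3 + 2·x^2 + 12·x + 14 (coefficients mod 17)
The degree is now < 4, so this is the remainder. Hence a · b ≡ 14·x^3 + 2·x^2 + 12·x + 14 in F_17[x]/(f).

Final answer: a · b ≡ 14·x^3 + 2·x^2 + 12·x + 14 (mod f(x))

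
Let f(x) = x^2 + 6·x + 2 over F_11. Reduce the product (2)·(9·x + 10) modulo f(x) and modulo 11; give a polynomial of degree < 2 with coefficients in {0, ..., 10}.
Multiply as integer polynomials: a · b = 18·x + 20. Reducing coefficients mod 11: a · b ≡ 7·x + 9. This already has degree < 2, so no reduction by f is needed. Hence a · b ≡ 7·x + 9 in F_11[x]/(f).

Final answer: a · b ≡ 7·x + 9 (mod f(x))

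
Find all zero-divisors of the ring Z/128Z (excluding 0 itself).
An element a ∈ Z/128Z (with a ≠ 0) is a zero-divisor iff gcd(a, 128) > 1 (because a is a unit precisely when gcd(a, n) = 1, and in Z/nZ every nonzero, non-unit element is a zero-divisor). Scan a = 1, ..., 127 and keep those with gcd(a, 128) > 1:
  gcd(2, 128) = 2, gcd(4, 128) = 4, gcd(6, 128) = 2, gcd(8, 128) = 8, gcd(10, 128) = 2, gcd(12, 128) = 4, gcd(14, 128) = 2, gcd(16, 128) = 16, gcd(18, 128) = 2, gcd(20, 128) = 4, gcd(22, 128) = 2, gcd(24, 128) = 8, gcd(26, 128) = 2, gcd(28, 128) = 4, gcd(30, 128) = 2, gcd(32, 128) = 32, gcd(34, 128) = 2, gcd(36, 128) = 4, gcd(38, 128) = 2, gcd(40, 128) = 8, gcd(42, 128) = 2, gcd(44, 128) = 4, gcd(46, 128) = 2, gcd(48, 128) = 16, gcd(50, 128) = 2, gcd(52, 128) = 4, gcd(54, 128) = 2, gcd(56, 128) = 8, gcd(58, 128) = 2, gcd(60, 128) = 4, gcd(62, 128) = 2, gcd(64, 128) = 64, gcd(66, 128) = 2, gcd(68, 128) = 4, gcd(70, 128) = 2, gcd(72, 128) = 8, gcd(74, 128) = 2, gcd(76, 128) = 4, gcd(78, 128) = 2, gcd(80, 128) = 16, gcd(82, 128) = 2, gcd(84, 128) = 4, gcd(86, 128) = 2, gcd(88, 128) = 8, gcd(90, 128) = 2, gcd(92, 128) = 4, gcd(94, 128) = 2, gcd(96, 128) = 32, gcd(98, 128) = 2, gcd(100, 128) = 4, gcd(102, 128) = 2, gcd(104, 128) = 8, gcd(106, 128) = 2, gcd(108, 128) = 4, gcd(110, 128) = 2, gcd(112, 128) = 16, gcd(114, 128) = 2, gcd(116, 128) = 4, gcd(118, 128) = 2, gcd(120, 128) = 8, gcd(122, 128) = 2, gcd(124, 128) = 4, gcd(126, 128) = 2.
All other a ∈ {1, ..., 127} have gcd(a, 128) = 1 and are units. So the nonzero zero-divisors are exactly the 63 values of a appearing in this scan.

Final answer: nonzero zero-divisors of Z/128Z = {2, 4, 6, 8, 10, 12, 14, 16, 18, 20, 22, 24, 26, 28, 30, 32, 34, 36, 38, 40, 42, 44, 46, 48, 50, 52, 54, 56, 58, 60, 62, 64, 66, 68, 70, 72, 74, 76, 78, 80, 82, 84, 86, 88, 90, 92, 94, 96, 98, 100, 102, 104, 106, 108, 110, 112, 114, 116, 118, 120, 122, 124, 126}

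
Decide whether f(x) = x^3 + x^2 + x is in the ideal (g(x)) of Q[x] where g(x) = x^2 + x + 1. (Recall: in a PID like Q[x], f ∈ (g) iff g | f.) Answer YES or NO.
In Q[x] the ideal (g) consists of all multiples of g, so f ∈ (g) iff g | f, i.e. iff the remainder of f on division by g is 0. Divide f by g (g is monic, so eliminate the leading term of the running remainder at each step):
  leading term x^3: subtract (x)·g(x) = x^3 + x^2 + x, leaving 0
The remainder is 0, so f(x) = g(x) · h(x) with h(x) = x. Hence g | f, i.e. f ∈ (g).

Final answer: YES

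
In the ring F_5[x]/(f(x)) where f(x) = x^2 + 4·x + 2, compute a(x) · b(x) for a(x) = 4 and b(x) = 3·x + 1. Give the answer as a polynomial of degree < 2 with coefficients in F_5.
a · b ≡ 2·x + 4 (mod f(x))

Multiply as integer polynomials: a · b = 12·x + 4. Reducing coefficients mod 5: a · b ≡ 2·x + 4. This already has degree < 2, so no reduction by f is needed. Hence a · b ≡ 2·x + 4 in F_5[x]/(f).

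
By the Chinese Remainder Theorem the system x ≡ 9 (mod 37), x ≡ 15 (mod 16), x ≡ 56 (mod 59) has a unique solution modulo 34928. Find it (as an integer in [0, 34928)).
The moduli 37, 16, 59 are pairwise coprime, so by the CRT there is a unique solution mod 37·16·59 = 34928.
Solve by successive substitution. Start with x ≡ 9 (mod 37).
  Combine with x ≡ 15 (mod 16): write x = 9 + 37·t and require 9 + 37·t ≡ 15 (mod 16), i.e. 37·t ≡ 15 − 9 ≡ 6 (mod 16). Since 37^(−1) ≡ 13 (mod 16) (37 ≡ 5 (mod 16)), t ≡ 13·6 ≡ 14 (mod 16). So x ≡ 9 + 37·14 = 527 (mod 592).
  Combine with x ≡ 56 (mod 59): write x = 527 + 592·t and require 527 + 592·t ≡ 56 (mod 59), i.e. 592·t ≡ 56 − 527 ≡ 1 (mod 59). Since 592^(−1) ≡ 30 (mod 59) (592 ≡ 2 (mod 59)), t ≡ 30·1 ≡ 30 (mod 59). So x ≡ 527 + 592·30 = 18287 (mod 34928).
Unique solution in [0, 34928): x = 18287.

Final answer: x ≡ 18287 (mod 34928); the representative in [0, 34928) is 18287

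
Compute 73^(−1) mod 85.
73^(−1) ≡ 7 (mod 85)

Apply the extended Euclidean algorithm to (85, 73), tracking rows (r, s, t) with s·85 + t·73 = r. Each division r_prev = q·r_cur + r_new produces the new row as (previous row) − q·(current row):
  row A: (85, 1, 0)   [1·85 + 0·73 = 85]
  row B: (73, 0, 1)   [0·85 + 1·73 = 73]
  85 = 1·73 + 12   → row C = row A − 1·row B = (12, 1, −1)   [check: 1·85 − 1·73 = 12]
  73 = 6·12 + 1   → row D = row B − 6·row C = (1, −6, 7)   [check: −6·85 + 7·73 = 1]
  12 = 12·1 + 0   → remainder 0, stop. gcd = 1 (last nonzero row D).
The gcd is 1, so 73 is invertible mod 85. The last nonzero row gives −6·85 + 7·73 = 1, so t = 7. So 73^(−1) ≡ 7 (mod 85). Verify: 73 · 7 = 511 ≡ 1 (mod 85). ✓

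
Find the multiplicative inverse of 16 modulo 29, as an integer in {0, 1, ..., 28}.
Apply the extended Euclidean algorithm to (29, 16), tracking rows (r, s, t) with s·29 + t·16 = r. Each division r_prev = q·r_cur + r_new produces the new row as (previous row) − q·(current row):
  row A: (29, 1, 0)   [1·29 + 0·16 = 29]
  row B: (16, 0, 1)   [0·29 + 1·16 = 16]
  29 = 1·16 + 13   → row C = row A − 1·row B = (13, 1, −1)   [check: 1·29 − 1·16 = 13]
  16 = 1·13 + 3   → row D = row B − 1·row C = (3, −1, 2)   [check: −1·29 + 2·16 = 3]
  13 = 4·3 + 1   → row E = row C − 4·row D = (1, 5, −9)   [check: 5·29 − 9·16 = 1]
  3 = 3·1 + 0   → remainder 0, stop. gcd = 1 (last nonzero row E).
The gcd is 1, so 16 is invertible mod 29. The last nonzero row gives 5·29 − 9·16 = 1, so t = −9. So 16^(−1) ≡ −9 ≡ 20 (mod 29). Verify: 16 · 20 = 320 ≡ 1 (mod 29). ✓

Final answer: 16^(−1) ≡ 20 (mod 29)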